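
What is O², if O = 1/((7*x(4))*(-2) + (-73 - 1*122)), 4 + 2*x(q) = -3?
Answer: 1/21316 ≈ 4.6913e-5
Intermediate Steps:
x(q) = -7/2 (x(q) = -2 + (½)*(-3) = -2 - 3/2 = -7/2)
O = -1/146 (O = 1/((7*(-7/2))*(-2) + (-73 - 1*122)) = 1/(-49/2*(-2) + (-73 - 122)) = 1/(49 - 195) = 1/(-146) = -1/146 ≈ -0.0068493)
O² = (-1/146)² = 1/21316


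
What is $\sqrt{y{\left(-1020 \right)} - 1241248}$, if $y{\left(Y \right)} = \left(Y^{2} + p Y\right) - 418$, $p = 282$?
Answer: $i \sqrt{488906} \approx 699.22 i$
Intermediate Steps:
$y{\left(Y \right)} = -418 + Y^{2} + 282 Y$ ($y{\left(Y \right)} = \left(Y^{2} + 282 Y\right) - 418 = -418 + Y^{2} + 282 Y$)
$\sqrt{y{\left(-1020 \right)} - 1241248} = \sqrt{\left(-418 + \left(-1020\right)^{2} + 282 \left(-1020\right)\right) - 1241248} = \sqrt{\left(-418 + 1040400 - 287640\right) - 1241248} = \sqrt{752342 - 1241248} = \sqrt{-488906} = i \sqrt{488906}$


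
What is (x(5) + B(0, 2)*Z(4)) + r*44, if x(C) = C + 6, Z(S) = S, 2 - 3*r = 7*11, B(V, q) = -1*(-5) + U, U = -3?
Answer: -1081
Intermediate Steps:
B(V, q) = 2 (B(V, q) = -1*(-5) - 3 = 5 - 3 = 2)
r = -25 (r = 2/3 - 7*11/3 = 2/3 - 1/3*77 = 2/3 - 77/3 = -25)
x(C) = 6 + C
(x(5) + B(0, 2)*Z(4)) + r*44 = ((6 + 5) + 2*4) - 25*44 = (11 + 8) - 1100 = 19 - 1100 = -1081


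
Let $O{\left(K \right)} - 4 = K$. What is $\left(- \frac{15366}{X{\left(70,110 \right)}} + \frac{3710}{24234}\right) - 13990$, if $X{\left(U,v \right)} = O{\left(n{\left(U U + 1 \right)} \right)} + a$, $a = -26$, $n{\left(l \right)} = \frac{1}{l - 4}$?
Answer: $- \frac{826218344921}{62161941} \approx -13291.0$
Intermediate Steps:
$n{\left(l \right)} = \frac{1}{-4 + l}$
$O{\left(K \right)} = 4 + K$
$X{\left(U,v \right)} = -22 + \frac{1}{-3 + U^{2}}$ ($X{\left(U,v \right)} = \left(4 + \frac{1}{-4 + \left(U U + 1\right)}\right) - 26 = \left(4 + \frac{1}{-4 + \left(U^{2} + 1\right)}\right) - 26 = \left(4 + \frac{1}{-4 + \left(1 + U^{2}\right)}\right) - 26 = \left(4 + \frac{1}{-3 + U^{2}}\right) - 26 = -22 + \frac{1}{-3 + U^{2}}$)
$\left(- \frac{15366}{X{\left(70,110 \right)}} + \frac{3710}{24234}\right) - 13990 = \left(- \frac{15366}{\frac{1}{-3 + 70^{2}} \left(67 - 22 \cdot 70^{2}\right)} + \frac{3710}{24234}\right) - 13990 = \left(- \frac{15366}{\frac{1}{-3 + 4900} \left(67 - 107800\right)} + 3710 \cdot \frac{1}{24234}\right) - 13990 = \left(- \frac{15366}{\frac{1}{4897} \left(67 - 107800\right)} + \frac{265}{1731}\right) - 13990 = \left(- \frac{15366}{\frac{1}{4897} \left(-107733\right)} + \frac{265}{1731}\right) - 13990 = \left(- \frac{15366}{- \frac{107733}{4897}} + \frac{265}{1731}\right) - 13990 = \left(\left(-15366\right) \left(- \frac{4897}{107733}\right) + \frac{265}{1731}\right) - 13990 = \left(\frac{25082434}{35911} + \frac{265}{1731}\right) - 13990 = \frac{43427209669}{62161941} - 13990 = - \frac{826218344921}{62161941}$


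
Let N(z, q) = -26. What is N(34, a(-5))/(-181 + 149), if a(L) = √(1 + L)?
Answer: 13/16 ≈ 0.81250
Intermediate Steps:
N(34, a(-5))/(-181 + 149) = -26/(-181 + 149) = -26/(-32) = -1/32*(-26) = 13/16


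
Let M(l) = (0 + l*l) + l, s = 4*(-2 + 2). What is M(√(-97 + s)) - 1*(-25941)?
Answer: 25844 + I*√97 ≈ 25844.0 + 9.8489*I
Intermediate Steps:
s = 0 (s = 4*0 = 0)
M(l) = l + l² (M(l) = (0 + l²) + l = l² + l = l + l²)
M(√(-97 + s)) - 1*(-25941) = √(-97 + 0)*(1 + √(-97 + 0)) - 1*(-25941) = √(-97)*(1 + √(-97)) + 25941 = (I*√97)*(1 + I*√97) + 25941 = I*√97*(1 + I*√97) + 25941 = 25941 + I*√97*(1 + I*√97)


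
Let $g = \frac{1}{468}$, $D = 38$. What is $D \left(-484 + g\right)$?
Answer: $- \frac{4303709}{234} \approx -18392.0$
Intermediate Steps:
$g = \frac{1}{468} \approx 0.0021368$
$D \left(-484 + g\right) = 38 \left(-484 + \frac{1}{468}\right) = 38 \left(- \frac{226511}{468}\right) = - \frac{4303709}{234}$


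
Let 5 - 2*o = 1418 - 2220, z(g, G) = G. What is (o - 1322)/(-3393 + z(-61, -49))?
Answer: 1837/6884 ≈ 0.26685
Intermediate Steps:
o = 807/2 (o = 5/2 - (1418 - 2220)/2 = 5/2 - ½*(-802) = 5/2 + 401 = 807/2 ≈ 403.50)
(o - 1322)/(-3393 + z(-61, -49)) = (807/2 - 1322)/(-3393 - 49) = -1837/2/(-3442) = -1837/2*(-1/3442) = 1837/6884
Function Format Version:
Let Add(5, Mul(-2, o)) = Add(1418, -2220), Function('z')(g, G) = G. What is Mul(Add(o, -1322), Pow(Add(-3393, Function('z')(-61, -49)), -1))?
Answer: Rational(1837, 6884) ≈ 0.26685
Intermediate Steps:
o = Rational(807, 2) (o = Add(Rational(5, 2), Mul(Rational(-1, 2), Add(1418, -2220))) = Add(Rational(5, 2), Mul(Rational(-1, 2), -802)) = Add(Rational(5, 2), 401) = Rational(807, 2) ≈ 403.50)
Mul(Add(o, -1322), Pow(Add(-3393, Function('z')(-61, -49)), -1)) = Mul(Add(Rational(807, 2), -1322), Pow(Add(-3393, -49), -1)) = Mul(Rational(-1837, 2), Pow(-3442, -1)) = Mul(Rational(-1837, 2), Rational(-1, 3442)) = Rational(1837, 6884)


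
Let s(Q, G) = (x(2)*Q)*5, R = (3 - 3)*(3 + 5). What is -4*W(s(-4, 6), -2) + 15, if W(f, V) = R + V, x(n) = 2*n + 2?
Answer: 23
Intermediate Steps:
x(n) = 2 + 2*n
R = 0 (R = 0*8 = 0)
s(Q, G) = 30*Q (s(Q, G) = ((2 + 2*2)*Q)*5 = ((2 + 4)*Q)*5 = (6*Q)*5 = 30*Q)
W(f, V) = V (W(f, V) = 0 + V = V)
-4*W(s(-4, 6), -2) + 15 = -4*(-2) + 15 = 8 + 15 = 23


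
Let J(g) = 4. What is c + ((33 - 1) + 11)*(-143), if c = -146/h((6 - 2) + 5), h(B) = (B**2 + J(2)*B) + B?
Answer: -387460/63 ≈ -6150.2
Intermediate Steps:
h(B) = B**2 + 5*B (h(B) = (B**2 + 4*B) + B = B**2 + 5*B)
c = -73/63 (c = -146*1/((5 + ((6 - 2) + 5))*((6 - 2) + 5)) = -146*1/((4 + 5)*(5 + (4 + 5))) = -146*1/(9*(5 + 9)) = -146/(9*14) = -146/126 = -146*1/126 = -73/63 ≈ -1.1587)
c + ((33 - 1) + 11)*(-143) = -73/63 + ((33 - 1) + 11)*(-143) = -73/63 + (32 + 11)*(-143) = -73/63 + 43*(-143) = -73/63 - 6149 = -387460/63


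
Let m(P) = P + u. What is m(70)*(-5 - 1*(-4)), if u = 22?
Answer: -92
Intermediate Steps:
m(P) = 22 + P (m(P) = P + 22 = 22 + P)
m(70)*(-5 - 1*(-4)) = (22 + 70)*(-5 - 1*(-4)) = 92*(-5 + 4) = 92*(-1) = -92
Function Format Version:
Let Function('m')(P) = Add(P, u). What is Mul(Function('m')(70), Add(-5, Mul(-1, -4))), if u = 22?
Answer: -92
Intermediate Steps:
Function('m')(P) = Add(22, P) (Function('m')(P) = Add(P, 22) = Add(22, P))
Mul(Function('m')(70), Add(-5, Mul(-1, -4))) = Mul(Add(22, 70), Add(-5, Mul(-1, -4))) = Mul(92, Add(-5, 4)) = Mul(92, -1) = -92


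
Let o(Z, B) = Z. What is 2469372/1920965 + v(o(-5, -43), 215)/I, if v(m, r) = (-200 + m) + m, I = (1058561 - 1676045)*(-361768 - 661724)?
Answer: 37157577314622023/28905489138385560 ≈ 1.2855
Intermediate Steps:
I = 631989934128 (I = -617484*(-1023492) = 631989934128)
v(m, r) = -200 + 2*m
2469372/1920965 + v(o(-5, -43), 215)/I = 2469372/1920965 + (-200 + 2*(-5))/631989934128 = 2469372*(1/1920965) + (-200 - 10)*(1/631989934128) = 2469372/1920965 - 210*1/631989934128 = 2469372/1920965 - 5/15047379384 = 37157577314622023/28905489138385560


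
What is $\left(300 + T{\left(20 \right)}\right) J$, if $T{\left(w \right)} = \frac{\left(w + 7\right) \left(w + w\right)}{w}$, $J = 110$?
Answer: $38940$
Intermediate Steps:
$T{\left(w \right)} = 14 + 2 w$ ($T{\left(w \right)} = \frac{\left(7 + w\right) 2 w}{w} = \frac{2 w \left(7 + w\right)}{w} = 14 + 2 w$)
$\left(300 + T{\left(20 \right)}\right) J = \left(300 + \left(14 + 2 \cdot 20\right)\right) 110 = \left(300 + \left(14 + 40\right)\right) 110 = \left(300 + 54\right) 110 = 354 \cdot 110 = 38940$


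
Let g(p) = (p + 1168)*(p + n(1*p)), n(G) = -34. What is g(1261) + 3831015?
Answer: 6811398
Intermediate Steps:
g(p) = (-34 + p)*(1168 + p) (g(p) = (p + 1168)*(p - 34) = (1168 + p)*(-34 + p) = (-34 + p)*(1168 + p))
g(1261) + 3831015 = (-39712 + 1261² + 1134*1261) + 3831015 = (-39712 + 1590121 + 1429974) + 3831015 = 2980383 + 3831015 = 6811398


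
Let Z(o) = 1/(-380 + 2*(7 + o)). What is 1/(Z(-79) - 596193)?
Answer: -524/312405133 ≈ -1.6773e-6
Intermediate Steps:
Z(o) = 1/(-366 + 2*o) (Z(o) = 1/(-380 + (14 + 2*o)) = 1/(-366 + 2*o))
1/(Z(-79) - 596193) = 1/(1/(2*(-183 - 79)) - 596193) = 1/((½)/(-262) - 596193) = 1/((½)*(-1/262) - 596193) = 1/(-1/524 - 596193) = 1/(-312405133/524) = -524/312405133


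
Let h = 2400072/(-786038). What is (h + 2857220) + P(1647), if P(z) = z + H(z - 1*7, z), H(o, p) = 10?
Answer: 1123591779627/393019 ≈ 2.8589e+6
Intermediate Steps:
P(z) = 10 + z (P(z) = z + 10 = 10 + z)
h = -1200036/393019 (h = 2400072*(-1/786038) = -1200036/393019 ≈ -3.0534)
(h + 2857220) + P(1647) = (-1200036/393019 + 2857220) + (10 + 1647) = 1122940547144/393019 + 1657 = 1123591779627/393019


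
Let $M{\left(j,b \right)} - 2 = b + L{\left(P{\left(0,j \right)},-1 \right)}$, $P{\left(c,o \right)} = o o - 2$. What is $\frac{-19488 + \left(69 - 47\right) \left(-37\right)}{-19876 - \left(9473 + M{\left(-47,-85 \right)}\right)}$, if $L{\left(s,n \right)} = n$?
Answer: $\frac{20302}{29265} \approx 0.69373$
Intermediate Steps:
$P{\left(c,o \right)} = -2 + o^{2}$ ($P{\left(c,o \right)} = o^{2} - 2 = -2 + o^{2}$)
$M{\left(j,b \right)} = 1 + b$ ($M{\left(j,b \right)} = 2 + \left(b - 1\right) = 2 + \left(-1 + b\right) = 1 + b$)
$\frac{-19488 + \left(69 - 47\right) \left(-37\right)}{-19876 - \left(9473 + M{\left(-47,-85 \right)}\right)} = \frac{-19488 + \left(69 - 47\right) \left(-37\right)}{-19876 - 9389} = \frac{-19488 + 22 \left(-37\right)}{-19876 - 9389} = \frac{-19488 - 814}{-19876 + \left(-9473 + 84\right)} = - \frac{20302}{-19876 - 9389} = - \frac{20302}{-29265} = \left(-20302\right) \left(- \frac{1}{29265}\right) = \frac{20302}{29265}$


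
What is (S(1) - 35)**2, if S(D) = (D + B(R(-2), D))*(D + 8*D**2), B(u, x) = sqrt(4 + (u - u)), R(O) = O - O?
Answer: 64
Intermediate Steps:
R(O) = 0
B(u, x) = 2 (B(u, x) = sqrt(4 + 0) = sqrt(4) = 2)
S(D) = (2 + D)*(D + 8*D**2) (S(D) = (D + 2)*(D + 8*D**2) = (2 + D)*(D + 8*D**2))
(S(1) - 35)**2 = (1*(2 + 8*1**2 + 17*1) - 35)**2 = (1*(2 + 8*1 + 17) - 35)**2 = (1*(2 + 8 + 17) - 35)**2 = (1*27 - 35)**2 = (27 - 35)**2 = (-8)**2 = 64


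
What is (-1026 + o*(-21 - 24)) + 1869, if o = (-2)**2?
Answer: 663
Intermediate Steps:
o = 4
(-1026 + o*(-21 - 24)) + 1869 = (-1026 + 4*(-21 - 24)) + 1869 = (-1026 + 4*(-45)) + 1869 = (-1026 - 180) + 1869 = -1206 + 1869 = 663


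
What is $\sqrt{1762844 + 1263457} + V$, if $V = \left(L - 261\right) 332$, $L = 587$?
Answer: $108232 + \sqrt{3026301} \approx 1.0997 \cdot 10^{5}$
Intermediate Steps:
$V = 108232$ ($V = \left(587 - 261\right) 332 = 326 \cdot 332 = 108232$)
$\sqrt{1762844 + 1263457} + V = \sqrt{1762844 + 1263457} + 108232 = \sqrt{3026301} + 108232 = 108232 + \sqrt{3026301}$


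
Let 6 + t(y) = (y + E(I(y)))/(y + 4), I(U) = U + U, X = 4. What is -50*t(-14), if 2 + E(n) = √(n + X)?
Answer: 220 + 10*I*√6 ≈ 220.0 + 24.495*I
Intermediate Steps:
I(U) = 2*U
E(n) = -2 + √(4 + n) (E(n) = -2 + √(n + 4) = -2 + √(4 + n))
t(y) = -6 + (-2 + y + √(4 + 2*y))/(4 + y) (t(y) = -6 + (y + (-2 + √(4 + 2*y)))/(y + 4) = -6 + (-2 + y + √(4 + 2*y))/(4 + y))
-50*t(-14) = -50*(-26 + √(4 + 2*(-14)) - 5*(-14))/(4 - 14) = -50*(-26 + √(4 - 28) + 70)/(-10) = -(-5)*(-26 + √(-24) + 70) = -(-5)*(-26 + 2*I*√6 + 70) = -(-5)*(44 + 2*I*√6) = -50*(-22/5 - I*√6/5) = 220 + 10*I*√6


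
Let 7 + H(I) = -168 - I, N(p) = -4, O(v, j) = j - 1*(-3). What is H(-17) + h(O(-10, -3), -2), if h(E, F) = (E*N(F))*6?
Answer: -158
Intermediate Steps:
O(v, j) = 3 + j (O(v, j) = j + 3 = 3 + j)
H(I) = -175 - I (H(I) = -7 + (-168 - I) = -175 - I)
h(E, F) = -24*E (h(E, F) = (E*(-4))*6 = -4*E*6 = -24*E)
H(-17) + h(O(-10, -3), -2) = (-175 - 1*(-17)) - 24*(3 - 3) = (-175 + 17) - 24*0 = -158 + 0 = -158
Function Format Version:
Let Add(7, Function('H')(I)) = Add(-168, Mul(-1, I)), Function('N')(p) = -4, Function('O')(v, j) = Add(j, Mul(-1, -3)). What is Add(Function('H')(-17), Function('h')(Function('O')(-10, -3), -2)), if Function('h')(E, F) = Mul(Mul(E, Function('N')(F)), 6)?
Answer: -158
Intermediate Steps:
Function('O')(v, j) = Add(3, j) (Function('O')(v, j) = Add(j, 3) = Add(3, j))
Function('H')(I) = Add(-175, Mul(-1, I)) (Function('H')(I) = Add(-7, Add(-168, Mul(-1, I))) = Add(-175, Mul(-1, I)))
Function('h')(E, F) = Mul(-24, E) (Function('h')(E, F) = Mul(Mul(E, -4), 6) = Mul(Mul(-4, E), 6) = Mul(-24, E))
Add(Function('H')(-17), Function('h')(Function('O')(-10, -3), -2)) = Add(Add(-175, Mul(-1, -17)), Mul(-24, Add(3, -3))) = Add(Add(-175, 17), Mul(-24, 0)) = Add(-158, 0) = -158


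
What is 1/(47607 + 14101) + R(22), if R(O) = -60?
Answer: -3702479/61708 ≈ -60.000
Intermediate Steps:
1/(47607 + 14101) + R(22) = 1/(47607 + 14101) - 60 = 1/61708 - 60 = -3702479/61708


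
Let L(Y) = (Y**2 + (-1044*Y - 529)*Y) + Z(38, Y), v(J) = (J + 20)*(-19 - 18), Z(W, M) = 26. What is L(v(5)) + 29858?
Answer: -891897666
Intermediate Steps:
v(J) = -740 - 37*J (v(J) = (20 + J)*(-37) = -740 - 37*J)
L(Y) = 26 + Y**2 + Y*(-529 - 1044*Y) (L(Y) = (Y**2 + (-1044*Y - 529)*Y) + 26 = (Y**2 + (-529 - 1044*Y)*Y) + 26 = (Y**2 + Y*(-529 - 1044*Y)) + 26 = 26 + Y**2 + Y*(-529 - 1044*Y))
L(v(5)) + 29858 = (26 - 1043*(-740 - 37*5)**2 - 529*(-740 - 37*5)) + 29858 = (26 - 1043*(-740 - 185)**2 - 529*(-740 - 185)) + 29858 = (26 - 1043*(-925)**2 - 529*(-925)) + 29858 = (26 - 1043*855625 + 489325) + 29858 = (26 - 892416875 + 489325) + 29858 = -891927524 + 29858 = -891897666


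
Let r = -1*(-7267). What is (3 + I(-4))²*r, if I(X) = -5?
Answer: 29068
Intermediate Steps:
r = 7267
(3 + I(-4))²*r = (3 - 5)²*7267 = (-2)²*7267 = 4*7267 = 29068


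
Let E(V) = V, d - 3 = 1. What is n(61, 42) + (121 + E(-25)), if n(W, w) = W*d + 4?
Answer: 344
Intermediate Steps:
d = 4 (d = 3 + 1 = 4)
n(W, w) = 4 + 4*W (n(W, w) = W*4 + 4 = 4*W + 4 = 4 + 4*W)
n(61, 42) + (121 + E(-25)) = (4 + 4*61) + (121 - 25) = (4 + 244) + 96 = 248 + 96 = 344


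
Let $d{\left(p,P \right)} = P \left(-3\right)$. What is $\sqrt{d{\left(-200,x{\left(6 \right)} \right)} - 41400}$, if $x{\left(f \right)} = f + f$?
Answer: $6 i \sqrt{1151} \approx 203.56 i$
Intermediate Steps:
$x{\left(f \right)} = 2 f$
$d{\left(p,P \right)} = - 3 P$
$\sqrt{d{\left(-200,x{\left(6 \right)} \right)} - 41400} = \sqrt{- 3 \cdot 2 \cdot 6 - 41400} = \sqrt{\left(-3\right) 12 - 41400} = \sqrt{-36 - 41400} = \sqrt{-41436} = 6 i \sqrt{1151}$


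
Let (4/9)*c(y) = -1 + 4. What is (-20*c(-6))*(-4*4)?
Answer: 2160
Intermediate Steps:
c(y) = 27/4 (c(y) = 9*(-1 + 4)/4 = (9/4)*3 = 27/4)
(-20*c(-6))*(-4*4) = (-20*27/4)*(-4*4) = -135*(-16) = 2160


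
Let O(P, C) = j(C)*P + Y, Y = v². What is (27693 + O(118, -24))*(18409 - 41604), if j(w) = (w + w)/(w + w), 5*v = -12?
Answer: -3226048741/5 ≈ -6.4521e+8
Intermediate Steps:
v = -12/5 (v = (⅕)*(-12) = -12/5 ≈ -2.4000)
j(w) = 1 (j(w) = (2*w)/((2*w)) = (2*w)*(1/(2*w)) = 1)
Y = 144/25 (Y = (-12/5)² = 144/25 ≈ 5.7600)
O(P, C) = 144/25 + P (O(P, C) = 1*P + 144/25 = P + 144/25 = 144/25 + P)
(27693 + O(118, -24))*(18409 - 41604) = (27693 + (144/25 + 118))*(18409 - 41604) = (27693 + 3094/25)*(-23195) = (695419/25)*(-23195) = -3226048741/5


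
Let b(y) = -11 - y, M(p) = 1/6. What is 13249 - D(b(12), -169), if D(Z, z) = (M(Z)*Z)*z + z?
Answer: 76621/6 ≈ 12770.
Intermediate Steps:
M(p) = ⅙
D(Z, z) = z + Z*z/6 (D(Z, z) = (Z/6)*z + z = Z*z/6 + z = z + Z*z/6)
13249 - D(b(12), -169) = 13249 - (-169)*(6 + (-11 - 1*12))/6 = 13249 - (-169)*(6 + (-11 - 12))/6 = 13249 - (-169)*(6 - 23)/6 = 13249 - (-169)*(-17)/6 = 13249 - 1*2873/6 = 13249 - 2873/6 = 76621/6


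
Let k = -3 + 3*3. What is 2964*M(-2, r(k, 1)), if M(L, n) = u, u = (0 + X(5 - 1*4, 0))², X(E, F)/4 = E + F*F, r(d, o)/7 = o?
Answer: 47424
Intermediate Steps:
k = 6 (k = -3 + 9 = 6)
r(d, o) = 7*o
X(E, F) = 4*E + 4*F² (X(E, F) = 4*(E + F*F) = 4*(E + F²) = 4*E + 4*F²)
u = 16 (u = (0 + (4*(5 - 1*4) + 4*0²))² = (0 + (4*(5 - 4) + 4*0))² = (0 + (4*1 + 0))² = (0 + (4 + 0))² = (0 + 4)² = 4² = 16)
M(L, n) = 16
2964*M(-2, r(k, 1)) = 2964*16 = 47424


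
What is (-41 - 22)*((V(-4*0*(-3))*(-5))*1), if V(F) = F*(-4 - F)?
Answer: 0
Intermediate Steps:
(-41 - 22)*((V(-4*0*(-3))*(-5))*1) = (-41 - 22)*((--4*0*(-3)*(4 - 4*0*(-3))*(-5))*1) = -63*-0*(-3)*(4 + 0*(-3))*(-5) = -63*-1*0*(4 + 0)*(-5) = -63*-1*0*4*(-5) = -63*0*(-5) = -0 = -63*0 = 0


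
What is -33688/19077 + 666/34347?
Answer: -381458818/218412573 ≈ -1.7465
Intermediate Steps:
-33688/19077 + 666/34347 = -33688*1/19077 + 666*(1/34347) = -33688/19077 + 222/11449 = -381458818/218412573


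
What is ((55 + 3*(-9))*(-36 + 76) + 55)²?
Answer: 1380625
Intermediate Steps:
((55 + 3*(-9))*(-36 + 76) + 55)² = ((55 - 27)*40 + 55)² = (28*40 + 55)² = (1120 + 55)² = 1175² = 1380625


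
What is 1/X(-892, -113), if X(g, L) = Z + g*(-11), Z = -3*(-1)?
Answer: 1/9815 ≈ 0.00010188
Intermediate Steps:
Z = 3
X(g, L) = 3 - 11*g (X(g, L) = 3 + g*(-11) = 3 - 11*g)
1/X(-892, -113) = 1/(3 - 11*(-892)) = 1/(3 + 9812) = 1/9815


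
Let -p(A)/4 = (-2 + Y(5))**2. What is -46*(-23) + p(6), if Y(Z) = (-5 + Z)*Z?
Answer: 1042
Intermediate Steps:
Y(Z) = Z*(-5 + Z)
p(A) = -16 (p(A) = -4*(-2 + 5*(-5 + 5))**2 = -4*(-2 + 5*0)**2 = -4*(-2 + 0)**2 = -4*(-2)**2 = -4*4 = -16)
-46*(-23) + p(6) = -46*(-23) - 16 = 1058 - 16 = 1042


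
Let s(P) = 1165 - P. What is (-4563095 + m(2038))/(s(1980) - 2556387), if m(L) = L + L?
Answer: 4559019/2557202 ≈ 1.7828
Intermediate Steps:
m(L) = 2*L
(-4563095 + m(2038))/(s(1980) - 2556387) = (-4563095 + 2*2038)/((1165 - 1*1980) - 2556387) = (-4563095 + 4076)/((1165 - 1980) - 2556387) = -4559019/(-815 - 2556387) = -4559019/(-2557202) = -4559019*(-1/2557202) = 4559019/2557202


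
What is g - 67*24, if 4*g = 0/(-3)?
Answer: -1608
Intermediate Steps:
g = 0 (g = (0/(-3))/4 = (0*(-⅓))/4 = (¼)*0 = 0)
g - 67*24 = 0 - 67*24 = 0 - 1608 = -1608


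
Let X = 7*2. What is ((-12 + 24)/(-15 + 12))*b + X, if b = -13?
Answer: 66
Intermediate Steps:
X = 14
((-12 + 24)/(-15 + 12))*b + X = ((-12 + 24)/(-15 + 12))*(-13) + 14 = (12/(-3))*(-13) + 14 = (12*(-1/3))*(-13) + 14 = -4*(-13) + 14 = 52 + 14 = 66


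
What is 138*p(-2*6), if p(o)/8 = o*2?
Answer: -26496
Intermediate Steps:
p(o) = 16*o (p(o) = 8*(o*2) = 8*(2*o) = 16*o)
138*p(-2*6) = 138*(16*(-2*6)) = 138*(16*(-12)) = 138*(-192) = -26496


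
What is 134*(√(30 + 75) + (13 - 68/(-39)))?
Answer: 77050/39 + 134*√105 ≈ 3348.7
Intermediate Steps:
134*(√(30 + 75) + (13 - 68/(-39))) = 134*(√105 + (13 - 68*(-1)/39)) = 134*(√105 + (13 - 1*(-68/39))) = 134*(√105 + (13 + 68/39)) = 134*(√105 + 575/39) = 134*(575/39 + √105) = 77050/39 + 134*√105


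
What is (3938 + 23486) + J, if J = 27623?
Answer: 55047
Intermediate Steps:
(3938 + 23486) + J = (3938 + 23486) + 27623 = 27424 + 27623 = 55047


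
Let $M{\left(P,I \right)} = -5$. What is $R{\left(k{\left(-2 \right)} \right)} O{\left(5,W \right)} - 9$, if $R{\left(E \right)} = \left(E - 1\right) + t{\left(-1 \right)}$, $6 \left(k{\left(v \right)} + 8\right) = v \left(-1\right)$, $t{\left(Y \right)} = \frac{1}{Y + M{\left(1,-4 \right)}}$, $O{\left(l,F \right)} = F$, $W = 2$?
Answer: $- \frac{80}{3} \approx -26.667$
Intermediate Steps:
$t{\left(Y \right)} = \frac{1}{-5 + Y}$ ($t{\left(Y \right)} = \frac{1}{Y - 5} = \frac{1}{-5 + Y}$)
$k{\left(v \right)} = -8 - \frac{v}{6}$ ($k{\left(v \right)} = -8 + \frac{v \left(-1\right)}{6} = -8 + \frac{\left(-1\right) v}{6} = -8 - \frac{v}{6}$)
$R{\left(E \right)} = - \frac{7}{6} + E$ ($R{\left(E \right)} = \left(E - 1\right) + \frac{1}{-5 - 1} = \left(-1 + E\right) + \frac{1}{-6} = \left(-1 + E\right) - \frac{1}{6} = - \frac{7}{6} + E$)
$R{\left(k{\left(-2 \right)} \right)} O{\left(5,W \right)} - 9 = \left(- \frac{7}{6} - \frac{23}{3}\right) 2 - 9 = \left(- \frac{53}{6}\right) 2 - 9 = - \frac{53}{3} - 9 = - \frac{80}{3}$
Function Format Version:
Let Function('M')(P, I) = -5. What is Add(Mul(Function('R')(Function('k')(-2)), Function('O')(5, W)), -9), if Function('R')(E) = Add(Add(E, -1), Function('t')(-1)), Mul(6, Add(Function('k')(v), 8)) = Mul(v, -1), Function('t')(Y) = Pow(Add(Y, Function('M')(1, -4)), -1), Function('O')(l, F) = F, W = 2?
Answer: Rational(-80, 3) ≈ -26.667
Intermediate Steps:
Function('t')(Y) = Pow(Add(-5, Y), -1) (Function('t')(Y) = Pow(Add(Y, -5), -1) = Pow(Add(-5, Y), -1))
Function('k')(v) = Add(-8, Mul(Rational(-1, 6), v)) (Function('k')(v) = Add(-8, Mul(Rational(1, 6), Mul(v, -1))) = Add(-8, Mul(Rational(1, 6), Mul(-1, v))) = Add(-8, Mul(Rational(-1, 6), v)))
Function('R')(E) = Add(Rational(-7, 6), E) (Function('R')(E) = Add(Add(E, -1), Pow(Add(-5, -1), -1)) = Add(Add(-1, E), Pow(-6, -1)) = Add(Add(-1, E), Rational(-1, 6)) = Add(Rational(-7, 6), E))
Add(Mul(Function('R')(Function('k')(-2)), Function('O')(5, W)), -9) = Add(Mul(Add(Rational(-7, 6), Add(-8, Mul(Rational(-1, 6), -2))), 2), -9) = Add(Mul(Add(Rational(-7, 6), Add(-8, Rational(1, 3))), 2), -9) = Add(Mul(Add(Rational(-7, 6), Rational(-23, 3)), 2), -9) = Add(Mul(Rational(-53, 6), 2), -9) = Add(Rational(-53, 3), -9) = Rational(-80, 3)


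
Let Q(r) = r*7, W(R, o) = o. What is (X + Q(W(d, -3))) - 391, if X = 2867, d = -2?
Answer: 2455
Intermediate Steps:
Q(r) = 7*r
(X + Q(W(d, -3))) - 391 = (2867 + 7*(-3)) - 391 = (2867 - 21) - 391 = 2846 - 391 = 2455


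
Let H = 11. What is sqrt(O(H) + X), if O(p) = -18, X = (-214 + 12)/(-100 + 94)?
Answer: sqrt(141)/3 ≈ 3.9581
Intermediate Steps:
X = 101/3 (X = -202/(-6) = -202*(-1/6) = 101/3 ≈ 33.667)
sqrt(O(H) + X) = sqrt(-18 + 101/3) = sqrt(47/3) = sqrt(141)/3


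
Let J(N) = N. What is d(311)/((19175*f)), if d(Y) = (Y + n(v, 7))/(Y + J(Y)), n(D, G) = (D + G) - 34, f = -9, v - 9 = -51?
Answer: -121/53670825 ≈ -2.2545e-6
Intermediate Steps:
v = -42 (v = 9 - 51 = -42)
n(D, G) = -34 + D + G
d(Y) = (-69 + Y)/(2*Y) (d(Y) = (Y + (-34 - 42 + 7))/(Y + Y) = (Y - 69)/((2*Y)) = (-69 + Y)*(1/(2*Y)) = (-69 + Y)/(2*Y))
d(311)/((19175*f)) = ((1/2)*(-69 + 311)/311)/((19175*(-9))) = ((1/2)*(1/311)*242)/(-172575) = (121/311)*(-1/172575) = -121/53670825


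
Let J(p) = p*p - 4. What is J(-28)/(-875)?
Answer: -156/175 ≈ -0.89143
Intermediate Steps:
J(p) = -4 + p**2 (J(p) = p**2 - 4 = -4 + p**2)
J(-28)/(-875) = (-4 + (-28)**2)/(-875) = (-4 + 784)*(-1/875) = 780*(-1/875) = -156/175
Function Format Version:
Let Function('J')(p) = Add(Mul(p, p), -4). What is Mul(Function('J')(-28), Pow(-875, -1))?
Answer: Rational(-156, 175) ≈ -0.89143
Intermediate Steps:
Function('J')(p) = Add(-4, Pow(p, 2)) (Function('J')(p) = Add(Pow(p, 2), -4) = Add(-4, Pow(p, 2)))
Mul(Function('J')(-28), Pow(-875, -1)) = Mul(Add(-4, Pow(-28, 2)), Pow(-875, -1)) = Mul(Add(-4, 784), Rational(-1, 875)) = Mul(780, Rational(-1, 875)) = Rational(-156, 175)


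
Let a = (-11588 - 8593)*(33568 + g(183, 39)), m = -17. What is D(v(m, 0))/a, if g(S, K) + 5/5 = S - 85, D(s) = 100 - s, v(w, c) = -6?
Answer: -106/679393365 ≈ -1.5602e-7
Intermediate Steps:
g(S, K) = -86 + S (g(S, K) = -1 + (S - 85) = -1 + (-85 + S) = -86 + S)
a = -679393365 (a = (-11588 - 8593)*(33568 + (-86 + 183)) = -20181*(33568 + 97) = -20181*33665 = -679393365)
D(v(m, 0))/a = (100 - 1*(-6))/(-679393365) = (100 + 6)*(-1/679393365) = 106*(-1/679393365) = -106/679393365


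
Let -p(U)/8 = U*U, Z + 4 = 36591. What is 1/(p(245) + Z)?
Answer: -1/443613 ≈ -2.2542e-6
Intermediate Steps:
Z = 36587 (Z = -4 + 36591 = 36587)
p(U) = -8*U² (p(U) = -8*U*U = -8*U²)
1/(p(245) + Z) = 1/(-8*245² + 36587) = 1/(-8*60025 + 36587) = 1/(-480200 + 36587) = 1/(-443613) = -1/443613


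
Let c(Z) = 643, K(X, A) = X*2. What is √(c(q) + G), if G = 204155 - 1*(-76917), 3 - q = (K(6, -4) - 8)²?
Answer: √281715 ≈ 530.77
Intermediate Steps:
K(X, A) = 2*X
q = -13 (q = 3 - (2*6 - 8)² = 3 - (12 - 8)² = 3 - 1*4² = 3 - 1*16 = 3 - 16 = -13)
G = 281072 (G = 204155 + 76917 = 281072)
√(c(q) + G) = √(643 + 281072) = √281715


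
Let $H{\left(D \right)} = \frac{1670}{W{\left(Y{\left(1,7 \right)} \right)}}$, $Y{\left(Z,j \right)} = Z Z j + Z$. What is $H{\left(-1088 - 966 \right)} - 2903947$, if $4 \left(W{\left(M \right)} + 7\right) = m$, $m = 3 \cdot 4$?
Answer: $- \frac{5808729}{2} \approx -2.9044 \cdot 10^{6}$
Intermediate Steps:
$Y{\left(Z,j \right)} = Z + j Z^{2}$ ($Y{\left(Z,j \right)} = Z^{2} j + Z = j Z^{2} + Z = Z + j Z^{2}$)
$m = 12$
$W{\left(M \right)} = -4$ ($W{\left(M \right)} = -7 + \frac{1}{4} \cdot 12 = -7 + 3 = -4$)
$H{\left(D \right)} = - \frac{835}{2}$ ($H{\left(D \right)} = \frac{1670}{-4} = 1670 \left(- \frac{1}{4}\right) = - \frac{835}{2}$)
$H{\left(-1088 - 966 \right)} - 2903947 = - \frac{835}{2} - 2903947 = - \frac{5808729}{2}$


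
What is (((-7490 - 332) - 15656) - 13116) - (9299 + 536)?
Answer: -46429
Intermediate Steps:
(((-7490 - 332) - 15656) - 13116) - (9299 + 536) = ((-7822 - 15656) - 13116) - 1*9835 = (-23478 - 13116) - 9835 = -36594 - 9835 = -46429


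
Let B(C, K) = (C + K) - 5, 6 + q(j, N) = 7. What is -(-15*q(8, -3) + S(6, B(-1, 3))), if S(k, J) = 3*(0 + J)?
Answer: 24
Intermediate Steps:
q(j, N) = 1 (q(j, N) = -6 + 7 = 1)
B(C, K) = -5 + C + K
S(k, J) = 3*J
-(-15*q(8, -3) + S(6, B(-1, 3))) = -(-15*1 + 3*(-5 - 1 + 3)) = -(-15 + 3*(-3)) = -(-15 - 9) = -1*(-24) = 24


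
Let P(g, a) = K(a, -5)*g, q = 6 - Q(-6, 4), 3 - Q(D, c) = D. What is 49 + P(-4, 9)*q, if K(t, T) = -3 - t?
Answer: -95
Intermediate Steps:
Q(D, c) = 3 - D
q = -3 (q = 6 - (3 - 1*(-6)) = 6 - (3 + 6) = 6 - 1*9 = 6 - 9 = -3)
P(g, a) = g*(-3 - a) (P(g, a) = (-3 - a)*g = g*(-3 - a))
49 + P(-4, 9)*q = 49 - 1*(-4)*(3 + 9)*(-3) = 49 - 1*(-4)*12*(-3) = 49 + 48*(-3) = 49 - 144 = -95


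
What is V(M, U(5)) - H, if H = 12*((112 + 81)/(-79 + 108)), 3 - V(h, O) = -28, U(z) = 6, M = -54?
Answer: -1417/29 ≈ -48.862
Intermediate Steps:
V(h, O) = 31 (V(h, O) = 3 - 1*(-28) = 3 + 28 = 31)
H = 2316/29 (H = 12*(193/29) = 2316/29 ≈ 79.862)
V(M, U(5)) - H = 31 - 1*2316/29 = 31 - 2316/29 = -1417/29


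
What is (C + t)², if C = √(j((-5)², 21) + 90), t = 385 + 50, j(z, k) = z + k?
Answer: 189361 + 1740*√34 ≈ 1.9951e+5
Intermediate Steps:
j(z, k) = k + z
t = 435
C = 2*√34 (C = √((21 + (-5)²) + 90) = √((21 + 25) + 90) = √(46 + 90) = √136 = 2*√34 ≈ 11.662)
(C + t)² = (2*√34 + 435)² = (435 + 2*√34)²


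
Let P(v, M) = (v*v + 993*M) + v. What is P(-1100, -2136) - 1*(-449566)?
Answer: -462582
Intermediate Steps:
P(v, M) = v + v² + 993*M (P(v, M) = (v² + 993*M) + v = v + v² + 993*M)
P(-1100, -2136) - 1*(-449566) = (-1100 + (-1100)² + 993*(-2136)) - 1*(-449566) = (-1100 + 1210000 - 2121048) + 449566 = -912148 + 449566 = -462582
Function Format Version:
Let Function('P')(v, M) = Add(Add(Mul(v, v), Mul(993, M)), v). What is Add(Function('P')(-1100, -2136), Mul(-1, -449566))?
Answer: -462582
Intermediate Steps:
Function('P')(v, M) = Add(v, Pow(v, 2), Mul(993, M)) (Function('P')(v, M) = Add(Add(Pow(v, 2), Mul(993, M)), v) = Add(v, Pow(v, 2), Mul(993, M)))
Add(Function('P')(-1100, -2136), Mul(-1, -449566)) = Add(Add(-1100, Pow(-1100, 2), Mul(993, -2136)), Mul(-1, -449566)) = Add(Add(-1100, 1210000, -2121048), 449566) = Add(-912148, 449566) = -462582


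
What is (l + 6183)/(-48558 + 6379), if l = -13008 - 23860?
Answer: 30685/42179 ≈ 0.72750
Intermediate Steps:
l = -36868
(l + 6183)/(-48558 + 6379) = (-36868 + 6183)/(-48558 + 6379) = -30685/(-42179) = -30685*(-1/42179) = 30685/42179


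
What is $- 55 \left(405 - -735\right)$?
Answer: $-62700$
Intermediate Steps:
$- 55 \left(405 - -735\right) = - 55 \left(405 + 735\right) = \left(-55\right) 1140 = -62700$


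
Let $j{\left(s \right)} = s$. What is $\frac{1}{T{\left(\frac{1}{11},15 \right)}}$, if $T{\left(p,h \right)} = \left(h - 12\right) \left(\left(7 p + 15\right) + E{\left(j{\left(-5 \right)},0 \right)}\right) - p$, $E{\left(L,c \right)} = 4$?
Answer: $\frac{11}{647} \approx 0.017002$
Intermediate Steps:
$T{\left(p,h \right)} = - p + \left(-12 + h\right) \left(19 + 7 p\right)$ ($T{\left(p,h \right)} = \left(h - 12\right) \left(\left(7 p + 15\right) + 4\right) - p = \left(-12 + h\right) \left(\left(15 + 7 p\right) + 4\right) - p = \left(-12 + h\right) \left(19 + 7 p\right) - p = - p + \left(-12 + h\right) \left(19 + 7 p\right)$)
$\frac{1}{T{\left(\frac{1}{11},15 \right)}} = \frac{1}{-228 - \frac{85}{11} + 19 \cdot 15 + 7 \cdot 15 \cdot \frac{1}{11}} = \frac{1}{-228 - \frac{85}{11} + 285 + 7 \cdot 15 \cdot \frac{1}{11}} = \frac{1}{-228 - \frac{85}{11} + 285 + \frac{105}{11}} = \frac{1}{\frac{647}{11}} = \frac{11}{647}$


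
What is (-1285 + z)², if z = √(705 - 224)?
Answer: (1285 - √481)² ≈ 1.5953e+6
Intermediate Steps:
z = √481 ≈ 21.932
(-1285 + z)² = (-1285 + √481)²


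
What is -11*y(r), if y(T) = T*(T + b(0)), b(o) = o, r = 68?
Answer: -50864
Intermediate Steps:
y(T) = T**2 (y(T) = T*(T + 0) = T*T = T**2)
-11*y(r) = -11*68**2 = -11*4624 = -50864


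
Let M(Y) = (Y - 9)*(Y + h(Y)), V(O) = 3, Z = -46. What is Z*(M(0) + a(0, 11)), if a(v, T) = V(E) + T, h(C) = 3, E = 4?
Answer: 598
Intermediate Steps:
a(v, T) = 3 + T
M(Y) = (-9 + Y)*(3 + Y) (M(Y) = (Y - 9)*(Y + 3) = (-9 + Y)*(3 + Y))
Z*(M(0) + a(0, 11)) = -46*((-27 + 0² - 6*0) + (3 + 11)) = -46*((-27 + 0 + 0) + 14) = -46*(-27 + 14) = -46*(-13) = 598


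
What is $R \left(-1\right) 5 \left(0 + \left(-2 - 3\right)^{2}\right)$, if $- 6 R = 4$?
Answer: $\frac{250}{3} \approx 83.333$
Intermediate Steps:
$R = - \frac{2}{3}$ ($R = \left(- \frac{1}{6}\right) 4 = - \frac{2}{3} \approx -0.66667$)
$R \left(-1\right) 5 \left(0 + \left(-2 - 3\right)^{2}\right) = \left(- \frac{2}{3}\right) \left(-1\right) 5 \left(0 + \left(-2 - 3\right)^{2}\right) = \frac{2}{3} \cdot 5 \left(0 + \left(-5\right)^{2}\right) = \frac{10 \left(0 + 25\right)}{3} = \frac{10}{3} \cdot 25 = \frac{250}{3}$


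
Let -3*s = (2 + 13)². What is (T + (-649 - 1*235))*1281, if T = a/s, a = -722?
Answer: -28001806/25 ≈ -1.1201e+6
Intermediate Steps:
s = -75 (s = -(2 + 13)²/3 = -⅓*15² = -⅓*225 = -75)
T = 722/75 (T = -722/(-75) = -722*(-1/75) = 722/75 ≈ 9.6267)
(T + (-649 - 1*235))*1281 = (722/75 + (-649 - 1*235))*1281 = (722/75 + (-649 - 235))*1281 = (722/75 - 884)*1281 = -65578/75*1281 = -28001806/25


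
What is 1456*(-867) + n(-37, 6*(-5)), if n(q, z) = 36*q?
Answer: -1263684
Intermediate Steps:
1456*(-867) + n(-37, 6*(-5)) = 1456*(-867) + 36*(-37) = -1262352 - 1332 = -1263684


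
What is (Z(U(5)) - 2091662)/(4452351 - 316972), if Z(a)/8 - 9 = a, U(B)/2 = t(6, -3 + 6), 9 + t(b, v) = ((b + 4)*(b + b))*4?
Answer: -2084054/4135379 ≈ -0.50396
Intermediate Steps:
t(b, v) = -9 + 8*b*(4 + b) (t(b, v) = -9 + ((b + 4)*(b + b))*4 = -9 + ((4 + b)*(2*b))*4 = -9 + (2*b*(4 + b))*4 = -9 + 8*b*(4 + b))
U(B) = 942 (U(B) = 2*(-9 + 8*6² + 32*6) = 2*(-9 + 8*36 + 192) = 2*(-9 + 288 + 192) = 2*471 = 942)
Z(a) = 72 + 8*a
(Z(U(5)) - 2091662)/(4452351 - 316972) = ((72 + 8*942) - 2091662)/(4452351 - 316972) = ((72 + 7536) - 2091662)/4135379 = (7608 - 2091662)*(1/4135379) = -2084054*1/4135379 = -2084054/4135379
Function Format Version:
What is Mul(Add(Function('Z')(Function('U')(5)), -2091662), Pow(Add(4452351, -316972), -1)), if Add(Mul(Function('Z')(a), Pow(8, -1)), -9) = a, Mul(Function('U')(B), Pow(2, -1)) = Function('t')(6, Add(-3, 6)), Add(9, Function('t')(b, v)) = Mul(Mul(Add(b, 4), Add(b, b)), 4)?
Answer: Rational(-2084054, 4135379) ≈ -0.50396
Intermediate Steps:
Function('t')(b, v) = Add(-9, Mul(8, b, Add(4, b))) (Function('t')(b, v) = Add(-9, Mul(Mul(Add(b, 4), Add(b, b)), 4)) = Add(-9, Mul(Mul(Add(4, b), Mul(2, b)), 4)) = Add(-9, Mul(Mul(2, b, Add(4, b)), 4)) = Add(-9, Mul(8, b, Add(4, b))))
Function('U')(B) = 942 (Function('U')(B) = Mul(2, Add(-9, Mul(8, Pow(6, 2)), Mul(32, 6))) = Mul(2, Add(-9, Mul(8, 36), 192)) = Mul(2, Add(-9, 288, 192)) = Mul(2, 471) = 942)
Function('Z')(a) = Add(72, Mul(8, a))
Mul(Add(Function('Z')(Function('U')(5)), -2091662), Pow(Add(4452351, -316972), -1)) = Mul(Add(Add(72, Mul(8, 942)), -2091662), Pow(Add(4452351, -316972), -1)) = Mul(Add(Add(72, 7536), -2091662), Pow(4135379, -1)) = Mul(Add(7608, -2091662), Rational(1, 4135379)) = Mul(-2084054, Rational(1, 4135379)) = Rational(-2084054, 4135379)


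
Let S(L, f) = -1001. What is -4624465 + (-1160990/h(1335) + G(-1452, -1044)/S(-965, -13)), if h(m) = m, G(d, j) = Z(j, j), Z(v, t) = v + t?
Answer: -1236198759857/267267 ≈ -4.6253e+6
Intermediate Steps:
Z(v, t) = t + v
G(d, j) = 2*j (G(d, j) = j + j = 2*j)
-4624465 + (-1160990/h(1335) + G(-1452, -1044)/S(-965, -13)) = -4624465 + (-1160990/1335 + (2*(-1044))/(-1001)) = -4624465 + (-1160990*1/1335 - 2088*(-1/1001)) = -4624465 + (-232198/267 + 2088/1001) = -4624465 - 231872702/267267 = -1236198759857/267267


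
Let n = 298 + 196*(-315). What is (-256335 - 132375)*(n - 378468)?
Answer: 170997416100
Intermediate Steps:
n = -61442 (n = 298 - 61740 = -61442)
(-256335 - 132375)*(n - 378468) = (-256335 - 132375)*(-61442 - 378468) = -388710*(-439910) = 170997416100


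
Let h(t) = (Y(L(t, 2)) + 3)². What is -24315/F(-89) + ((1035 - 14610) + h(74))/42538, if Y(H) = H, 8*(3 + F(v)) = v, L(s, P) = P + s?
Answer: 4136831509/2403397 ≈ 1721.2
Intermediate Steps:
F(v) = -3 + v/8
h(t) = (5 + t)² (h(t) = ((2 + t) + 3)² = (5 + t)²)
-24315/F(-89) + ((1035 - 14610) + h(74))/42538 = -24315/(-3 + (⅛)*(-89)) + ((1035 - 14610) + (5 + 74)²)/42538 = -24315/(-3 - 89/8) + (-13575 + 79²)*(1/42538) = -24315/(-113/8) + (-13575 + 6241)*(1/42538) = -24315*(-8/113) - 7334*1/42538 = 194520/113 - 3667/21269 = 4136831509/2403397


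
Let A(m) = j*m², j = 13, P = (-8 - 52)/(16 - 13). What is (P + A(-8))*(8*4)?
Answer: 25984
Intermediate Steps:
P = -20 (P = -60/3 = -60*⅓ = -20)
A(m) = 13*m²
(P + A(-8))*(8*4) = (-20 + 13*(-8)²)*(8*4) = (-20 + 13*64)*32 = (-20 + 832)*32 = 812*32 = 25984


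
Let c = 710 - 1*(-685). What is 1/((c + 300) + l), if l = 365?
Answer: 1/2060 ≈ 0.00048544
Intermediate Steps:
c = 1395 (c = 710 + 685 = 1395)
1/((c + 300) + l) = 1/((1395 + 300) + 365) = 1/(1695 + 365) = 1/2060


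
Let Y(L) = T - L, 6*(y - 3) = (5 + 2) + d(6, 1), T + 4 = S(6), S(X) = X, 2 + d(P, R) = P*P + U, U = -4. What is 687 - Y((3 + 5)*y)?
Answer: 2275/3 ≈ 758.33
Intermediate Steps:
d(P, R) = -6 + P**2 (d(P, R) = -2 + (P*P - 4) = -2 + (P**2 - 4) = -2 + (-4 + P**2) = -6 + P**2)
T = 2 (T = -4 + 6 = 2)
y = 55/6 (y = 3 + ((5 + 2) + (-6 + 6**2))/6 = 3 + (7 + (-6 + 36))/6 = 3 + (7 + 30)/6 = 3 + (1/6)*37 = 3 + 37/6 = 55/6 ≈ 9.1667)
Y(L) = 2 - L
687 - Y((3 + 5)*y) = 687 - (2 - (3 + 5)*55/6) = 687 - (2 - 8*55/6) = 687 - (2 - 1*220/3) = 687 - (2 - 220/3) = 687 - 1*(-214/3) = 687 + 214/3 = 2275/3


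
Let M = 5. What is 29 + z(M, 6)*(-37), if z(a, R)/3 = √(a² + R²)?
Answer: 29 - 111*√61 ≈ -837.94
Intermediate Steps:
z(a, R) = 3*√(R² + a²) (z(a, R) = 3*√(a² + R²) = 3*√(R² + a²))
29 + z(M, 6)*(-37) = 29 + (3*√(6² + 5²))*(-37) = 29 + (3*√(36 + 25))*(-37) = 29 + (3*√61)*(-37) = 29 - 111*√61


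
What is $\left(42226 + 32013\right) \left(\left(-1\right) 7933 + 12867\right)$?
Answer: $366295226$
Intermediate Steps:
$\left(42226 + 32013\right) \left(\left(-1\right) 7933 + 12867\right) = 74239 \left(-7933 + 12867\right) = 74239 \cdot 4934 = 366295226$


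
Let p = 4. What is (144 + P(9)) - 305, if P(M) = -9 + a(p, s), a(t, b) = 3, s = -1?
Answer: -167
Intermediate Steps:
P(M) = -6 (P(M) = -9 + 3 = -6)
(144 + P(9)) - 305 = (144 - 6) - 305 = 138 - 305 = -167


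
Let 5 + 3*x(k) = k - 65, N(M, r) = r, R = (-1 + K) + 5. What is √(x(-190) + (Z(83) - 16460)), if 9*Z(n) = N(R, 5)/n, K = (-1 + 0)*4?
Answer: I*√1025909465/249 ≈ 128.63*I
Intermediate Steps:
K = -4 (K = -1*4 = -4)
R = 0 (R = (-1 - 4) + 5 = -5 + 5 = 0)
Z(n) = 5/(9*n) (Z(n) = (5/n)/9 = 5/(9*n))
x(k) = -70/3 + k/3 (x(k) = -5/3 + (k - 65)/3 = -5/3 + (-65 + k)/3 = -5/3 + (-65/3 + k/3) = -70/3 + k/3)
√(x(-190) + (Z(83) - 16460)) = √((-70/3 + (⅓)*(-190)) + ((5/9)/83 - 16460)) = √((-70/3 - 190/3) + ((5/9)*(1/83) - 16460)) = √(-260/3 + (5/747 - 16460)) = √(-260/3 - 12295615/747) = √(-12360355/747) = I*√1025909465/249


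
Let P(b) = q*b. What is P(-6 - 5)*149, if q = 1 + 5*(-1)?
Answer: 6556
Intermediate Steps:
q = -4 (q = 1 - 5 = -4)
P(b) = -4*b
P(-6 - 5)*149 = -4*(-6 - 5)*149 = -4*(-11)*149 = 44*149 = 6556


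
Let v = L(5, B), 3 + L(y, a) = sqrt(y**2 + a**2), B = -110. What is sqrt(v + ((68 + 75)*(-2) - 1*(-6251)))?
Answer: sqrt(5962 + 5*sqrt(485)) ≈ 77.924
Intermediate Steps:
L(y, a) = -3 + sqrt(a**2 + y**2) (L(y, a) = -3 + sqrt(y**2 + a**2) = -3 + sqrt(a**2 + y**2))
v = -3 + 5*sqrt(485) (v = -3 + sqrt((-110)**2 + 5**2) = -3 + sqrt(12100 + 25) = -3 + sqrt(12125) = -3 + 5*sqrt(485) ≈ 107.11)
sqrt(v + ((68 + 75)*(-2) - 1*(-6251))) = sqrt((-3 + 5*sqrt(485)) + ((68 + 75)*(-2) - 1*(-6251))) = sqrt((-3 + 5*sqrt(485)) + (143*(-2) + 6251)) = sqrt((-3 + 5*sqrt(485)) + (-286 + 6251)) = sqrt((-3 + 5*sqrt(485)) + 5965) = sqrt(5962 + 5*sqrt(485))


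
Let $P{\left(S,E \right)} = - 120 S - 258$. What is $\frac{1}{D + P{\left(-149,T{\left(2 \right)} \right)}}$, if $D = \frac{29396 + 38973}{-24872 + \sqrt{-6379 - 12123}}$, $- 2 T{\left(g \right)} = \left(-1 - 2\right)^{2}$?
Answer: $\frac{10899883487324}{192047785739203993} + \frac{1982701 i \sqrt{22}}{192047785739203993} \approx 5.6756 \cdot 10^{-5} + 4.8424 \cdot 10^{-11} i$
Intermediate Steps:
$T{\left(g \right)} = - \frac{9}{2}$ ($T{\left(g \right)} = - \frac{\left(-1 - 2\right)^{2}}{2} = - \frac{\left(-3\right)^{2}}{2} = \left(- \frac{1}{2}\right) 9 = - \frac{9}{2}$)
$P{\left(S,E \right)} = -258 - 120 S$
$D = \frac{68369}{-24872 + 29 i \sqrt{22}}$ ($D = \frac{68369}{-24872 + \sqrt{-18502}} = \frac{68369}{-24872 + 29 i \sqrt{22}} \approx -2.7488 - 0.015033 i$)
$\frac{1}{D + P{\left(-149,T{\left(2 \right)} \right)}} = \frac{1}{\left(- \frac{850236884}{309317443} - \frac{1982701 i \sqrt{22}}{618634886}\right) - -17622} = \frac{1}{\left(- \frac{850236884}{309317443} - \frac{1982701 i \sqrt{22}}{618634886}\right) + \left(-258 + 17880\right)} = \frac{1}{\left(- \frac{850236884}{309317443} - \frac{1982701 i \sqrt{22}}{618634886}\right) + 17622} = \frac{1}{\frac{5449941743662}{309317443} - \frac{1982701 i \sqrt{22}}{618634886}}$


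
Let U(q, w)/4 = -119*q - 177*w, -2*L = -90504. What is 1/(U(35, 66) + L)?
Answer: -1/18136 ≈ -5.5139e-5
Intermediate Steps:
L = 45252 (L = -½*(-90504) = 45252)
U(q, w) = -708*w - 476*q (U(q, w) = 4*(-119*q - 177*w) = 4*(-177*w - 119*q) = -708*w - 476*q)
1/(U(35, 66) + L) = 1/((-708*66 - 476*35) + 45252) = 1/((-46728 - 16660) + 45252) = 1/(-63388 + 45252) = 1/(-18136) = -1/18136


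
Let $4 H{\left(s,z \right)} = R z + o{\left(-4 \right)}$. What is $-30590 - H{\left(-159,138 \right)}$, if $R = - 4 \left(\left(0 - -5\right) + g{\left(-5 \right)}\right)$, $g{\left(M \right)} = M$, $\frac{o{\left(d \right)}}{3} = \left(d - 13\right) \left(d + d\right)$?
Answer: $-30692$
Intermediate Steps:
$o{\left(d \right)} = 6 d \left(-13 + d\right)$ ($o{\left(d \right)} = 3 \left(d - 13\right) \left(d + d\right) = 3 \left(-13 + d\right) 2 d = 3 \cdot 2 d \left(-13 + d\right) = 6 d \left(-13 + d\right)$)
$R = 0$ ($R = - 4 \left(\left(0 - -5\right) - 5\right) = - 4 \left(\left(0 + 5\right) - 5\right) = - 4 \left(5 - 5\right) = \left(-4\right) 0 = 0$)
$H{\left(s,z \right)} = 102$ ($H{\left(s,z \right)} = \frac{0 z + 6 \left(-4\right) \left(-13 - 4\right)}{4} = \frac{0 + 6 \left(-4\right) \left(-17\right)}{4} = \frac{0 + 408}{4} = \frac{1}{4} \cdot 408 = 102$)
$-30590 - H{\left(-159,138 \right)} = -30590 - 102 = -30692$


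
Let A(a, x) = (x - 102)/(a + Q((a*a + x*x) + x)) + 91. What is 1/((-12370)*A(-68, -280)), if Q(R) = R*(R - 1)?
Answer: -1711621681/1926721176469935 ≈ -8.8836e-7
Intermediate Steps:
Q(R) = R*(-1 + R)
A(a, x) = 91 + (-102 + x)/(a + (x + a² + x²)*(-1 + x + a² + x²)) (A(a, x) = (x - 102)/(a + ((a*a + x*x) + x)*(-1 + ((a*a + x*x) + x))) + 91 = (-102 + x)/(a + ((a² + x²) + x)*(-1 + ((a² + x²) + x))) + 91 = (-102 + x)/(a + (x + a² + x²)*(-1 + (x + a² + x²))) + 91 = (-102 + x)/(a + (x + a² + x²)*(-1 + x + a² + x²)) + 91 = 91 + (-102 + x)/(a + (x + a² + x²)*(-1 + x + a² + x²)))
1/((-12370)*A(-68, -280)) = 1/((-12370)*(((-102 - 280 + 91*(-68) + 91*(-280 + (-68)² + (-280)²)*(-1 - 280 + (-68)² + (-280)²))/(-68 + (-280 + (-68)² + (-280)²)*(-1 - 280 + (-68)² + (-280)²))))) = -(-68 + (-280 + 4624 + 78400)*(-1 - 280 + 4624 + 78400))/(-102 - 280 - 6188 + 91*(-280 + 4624 + 78400)*(-1 - 280 + 4624 + 78400))/12370 = -(-68 + 82744*82743)/(-102 - 280 - 6188 + 91*82744*82743)/12370 = -(-68 + 6846486792)/(-102 - 280 - 6188 + 623030298072)/12370 = -1/(12370*(623030291502/6846486724)) = -1/(12370*((1/6846486724)*623030291502)) = -1/(12370*311515145751/3423243362) = -1/12370*3423243362/311515145751 = -1711621681/1926721176469935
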